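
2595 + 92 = 2687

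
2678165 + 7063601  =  9741766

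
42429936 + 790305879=832735815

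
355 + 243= 598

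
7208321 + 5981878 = 13190199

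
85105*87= 7404135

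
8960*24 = 215040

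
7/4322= 7/4322  =  0.00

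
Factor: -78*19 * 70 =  - 103740 = -2^2*3^1*5^1*7^1*13^1*19^1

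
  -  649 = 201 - 850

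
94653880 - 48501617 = 46152263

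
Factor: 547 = 547^1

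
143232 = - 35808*(-4) 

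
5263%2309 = 645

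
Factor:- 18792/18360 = -87/85 = - 3^1*5^(-1 )*17^(  -  1)*29^1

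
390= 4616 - 4226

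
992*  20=19840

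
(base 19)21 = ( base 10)39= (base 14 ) 2B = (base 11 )36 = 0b100111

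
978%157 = 36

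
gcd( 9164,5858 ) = 58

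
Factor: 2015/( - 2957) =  - 5^1* 13^1 * 31^1*2957^ (-1 )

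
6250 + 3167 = 9417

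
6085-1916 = 4169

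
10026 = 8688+1338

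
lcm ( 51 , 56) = 2856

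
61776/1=61776  =  61776.00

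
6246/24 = 1041/4 = 260.25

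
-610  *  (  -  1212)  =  739320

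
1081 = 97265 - 96184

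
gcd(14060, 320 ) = 20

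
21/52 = 21/52   =  0.40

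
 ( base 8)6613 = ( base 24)60b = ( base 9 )4672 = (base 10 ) 3467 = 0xD8B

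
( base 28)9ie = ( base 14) 2A90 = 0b1110110010110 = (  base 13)35A8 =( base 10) 7574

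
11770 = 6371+5399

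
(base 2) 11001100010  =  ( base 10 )1634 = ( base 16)662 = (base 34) 1e2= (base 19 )4a0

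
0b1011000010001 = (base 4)1120101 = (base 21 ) ch0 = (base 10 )5649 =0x1611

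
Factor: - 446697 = - 3^2*49633^1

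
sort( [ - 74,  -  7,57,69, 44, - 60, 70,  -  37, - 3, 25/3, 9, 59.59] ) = [ - 74, - 60, -37, - 7, - 3,25/3,9, 44, 57,59.59,69, 70 ]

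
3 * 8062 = 24186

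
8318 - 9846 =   -  1528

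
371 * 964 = 357644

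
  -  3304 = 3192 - 6496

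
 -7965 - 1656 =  -9621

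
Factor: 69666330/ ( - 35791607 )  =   - 2^1 * 3^1 * 5^1*107^( -1)*167^ ( - 1 )*2003^ ( - 1 ) * 2322211^1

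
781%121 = 55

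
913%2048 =913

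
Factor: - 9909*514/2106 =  - 3^( - 1 )*13^( - 1)*257^1*367^1=- 94319/39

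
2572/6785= 2572/6785 = 0.38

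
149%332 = 149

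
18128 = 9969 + 8159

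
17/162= 17/162 = 0.10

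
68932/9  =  68932/9 =7659.11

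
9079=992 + 8087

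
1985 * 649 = 1288265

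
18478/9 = 18478/9 = 2053.11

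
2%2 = 0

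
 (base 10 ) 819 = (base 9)1110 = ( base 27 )139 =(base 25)17J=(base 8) 1463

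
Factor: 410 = 2^1*5^1*41^1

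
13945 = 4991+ 8954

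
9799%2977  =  868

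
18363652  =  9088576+9275076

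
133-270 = -137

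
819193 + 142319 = 961512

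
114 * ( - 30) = -3420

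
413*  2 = 826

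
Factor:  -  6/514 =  -3^1*257^(- 1) = - 3/257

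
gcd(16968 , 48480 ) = 2424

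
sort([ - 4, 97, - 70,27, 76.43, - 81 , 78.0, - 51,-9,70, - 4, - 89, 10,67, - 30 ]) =[ - 89, - 81, - 70 ,-51, - 30, - 9, - 4, -4, 10, 27, 67, 70, 76.43,78.0, 97 ]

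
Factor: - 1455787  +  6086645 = 2^1 * 863^1*2683^1 = 4630858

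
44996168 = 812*55414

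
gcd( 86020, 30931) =1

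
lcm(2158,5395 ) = 10790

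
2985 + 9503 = 12488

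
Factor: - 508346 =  -2^1*23^1*43^1*257^1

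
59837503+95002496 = 154839999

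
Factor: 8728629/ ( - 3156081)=-7^1*13^1  *31973^1* 1052027^( - 1 ) = -2909543/1052027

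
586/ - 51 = - 586/51 = - 11.49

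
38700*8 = 309600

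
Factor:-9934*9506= - 2^2*7^2*97^1*4967^1  =  - 94432604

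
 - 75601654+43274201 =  - 32327453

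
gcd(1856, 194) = 2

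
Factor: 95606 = 2^1 * 7^1 * 6829^1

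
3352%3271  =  81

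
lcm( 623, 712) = 4984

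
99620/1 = 99620 = 99620.00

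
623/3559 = 623/3559 = 0.18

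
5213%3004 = 2209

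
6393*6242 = 39905106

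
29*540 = 15660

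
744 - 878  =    -  134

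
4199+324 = 4523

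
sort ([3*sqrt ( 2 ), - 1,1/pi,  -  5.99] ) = [ - 5.99, - 1,1/pi , 3*sqrt( 2)]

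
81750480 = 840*97322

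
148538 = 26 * 5713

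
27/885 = 9/295 = 0.03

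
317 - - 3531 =3848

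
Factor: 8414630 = 2^1*5^1*7^1*120209^1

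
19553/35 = 558 + 23/35 = 558.66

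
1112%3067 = 1112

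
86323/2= 43161 + 1/2= 43161.50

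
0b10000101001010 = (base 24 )ej2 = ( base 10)8522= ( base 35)6xh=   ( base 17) 1c85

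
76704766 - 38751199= 37953567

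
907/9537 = 907/9537 = 0.10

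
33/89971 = 33/89971 = 0.00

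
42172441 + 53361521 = 95533962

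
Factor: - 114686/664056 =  - 2^(-2 ) * 3^( - 2)*11^1*13^1*23^( - 1)= - 143/828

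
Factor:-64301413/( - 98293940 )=2^( - 2)*5^( - 1) *11^1*223^( - 1 )*22039^(-1 )*5845583^1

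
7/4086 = 7/4086 = 0.00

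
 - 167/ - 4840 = 167/4840 = 0.03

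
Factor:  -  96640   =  -2^7*5^1*151^1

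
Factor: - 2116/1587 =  - 2^2*3^( - 1) = -  4/3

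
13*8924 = 116012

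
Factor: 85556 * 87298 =7468867688 = 2^3  *  73^1*293^1 *43649^1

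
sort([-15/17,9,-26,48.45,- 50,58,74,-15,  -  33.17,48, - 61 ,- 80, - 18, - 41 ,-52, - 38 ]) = [-80, - 61,-52, -50, - 41,  -  38, -33.17, - 26, -18, - 15, -15/17,9,48 , 48.45,58,74]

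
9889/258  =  38+85/258 = 38.33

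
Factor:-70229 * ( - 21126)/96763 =1483657854/96763=2^1*3^1*7^1 * 503^1*70229^1*96763^ (-1 ) 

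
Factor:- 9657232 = - 2^4*13^1*29^1 * 1601^1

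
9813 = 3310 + 6503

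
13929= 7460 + 6469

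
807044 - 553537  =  253507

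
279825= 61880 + 217945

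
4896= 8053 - 3157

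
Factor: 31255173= 3^3 * 487^1*2377^1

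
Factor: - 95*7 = - 5^1 * 7^1* 19^1  =  - 665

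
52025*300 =15607500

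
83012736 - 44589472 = 38423264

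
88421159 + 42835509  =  131256668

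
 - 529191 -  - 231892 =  -297299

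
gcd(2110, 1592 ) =2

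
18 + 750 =768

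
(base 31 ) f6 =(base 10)471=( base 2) 111010111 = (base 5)3341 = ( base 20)13B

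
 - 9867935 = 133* ( - 74195 ) 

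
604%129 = 88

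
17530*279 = 4890870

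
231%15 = 6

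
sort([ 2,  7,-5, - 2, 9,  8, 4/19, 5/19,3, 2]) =[ - 5, - 2, 4/19, 5/19, 2, 2, 3, 7, 8,9]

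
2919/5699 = 21/41 = 0.51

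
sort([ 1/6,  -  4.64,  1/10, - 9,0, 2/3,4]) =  [ - 9, - 4.64, 0, 1/10,  1/6,2/3, 4] 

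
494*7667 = 3787498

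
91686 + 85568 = 177254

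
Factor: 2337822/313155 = 2^1*3^2 *5^ ( - 1)*6959^ ( - 1)*14431^1= 259758/34795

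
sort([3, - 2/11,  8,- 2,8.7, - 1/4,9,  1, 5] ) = [ - 2, - 1/4,-2/11,1,3,5,8,8.7 , 9 ] 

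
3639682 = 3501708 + 137974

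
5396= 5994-598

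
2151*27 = 58077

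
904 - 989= -85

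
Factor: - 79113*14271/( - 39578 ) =2^( - 1 )*3^2*7^( - 1 )*11^(  -  1)*67^1*71^1*257^( - 1)*26371^1 = 1129021623/39578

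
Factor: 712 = 2^3*89^1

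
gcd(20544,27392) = 6848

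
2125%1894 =231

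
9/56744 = 9/56744 = 0.00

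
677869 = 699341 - 21472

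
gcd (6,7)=1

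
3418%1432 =554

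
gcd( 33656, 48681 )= 601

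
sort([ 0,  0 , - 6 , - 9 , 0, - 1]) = [ - 9 ,-6, - 1, 0, 0,  0]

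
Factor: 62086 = 2^1*37^1 * 839^1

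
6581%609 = 491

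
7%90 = 7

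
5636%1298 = 444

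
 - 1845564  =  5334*( -346)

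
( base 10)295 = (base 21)e1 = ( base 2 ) 100100111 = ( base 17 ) 106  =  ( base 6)1211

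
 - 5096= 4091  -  9187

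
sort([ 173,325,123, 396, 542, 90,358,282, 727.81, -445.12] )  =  [ - 445.12  ,  90,123,  173, 282, 325,358, 396,542,727.81] 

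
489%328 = 161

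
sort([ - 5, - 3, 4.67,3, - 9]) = [ - 9, - 5 , - 3,3,  4.67]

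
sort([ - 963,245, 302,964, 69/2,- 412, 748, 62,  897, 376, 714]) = [ - 963, - 412,69/2, 62, 245, 302,376,  714, 748,897, 964]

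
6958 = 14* 497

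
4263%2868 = 1395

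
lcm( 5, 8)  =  40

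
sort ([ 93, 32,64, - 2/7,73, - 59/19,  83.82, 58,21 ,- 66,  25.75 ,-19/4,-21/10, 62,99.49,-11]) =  [ - 66,-11, -19/4,-59/19, - 21/10, - 2/7 , 21, 25.75,32,58,62,64,73,83.82,  93,99.49 ]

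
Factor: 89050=2^1 * 5^2 *13^1 * 137^1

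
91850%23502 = 21344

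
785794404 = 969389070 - 183594666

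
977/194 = 977/194 =5.04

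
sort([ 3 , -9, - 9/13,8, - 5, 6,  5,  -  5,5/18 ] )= [ - 9, - 5, - 5, - 9/13,5/18,3,5, 6,8]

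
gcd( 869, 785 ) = 1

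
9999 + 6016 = 16015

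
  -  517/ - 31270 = 517/31270 = 0.02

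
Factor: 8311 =8311^1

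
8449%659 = 541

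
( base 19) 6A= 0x7C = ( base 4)1330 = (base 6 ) 324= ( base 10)124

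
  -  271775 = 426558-698333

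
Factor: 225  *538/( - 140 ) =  - 12105/14=- 2^( - 1 )*3^2 * 5^1*7^(  -  1 )*269^1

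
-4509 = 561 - 5070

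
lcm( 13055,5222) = 26110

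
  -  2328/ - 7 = 2328/7 =332.57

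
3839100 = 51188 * 75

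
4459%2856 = 1603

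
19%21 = 19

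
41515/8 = 5189  +  3/8 =5189.38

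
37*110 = 4070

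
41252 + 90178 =131430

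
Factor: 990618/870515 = 2^1 * 3^1*5^( - 1)*151^(-1)*1153^( - 1)*165103^1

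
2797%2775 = 22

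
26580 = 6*4430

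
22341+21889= 44230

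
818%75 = 68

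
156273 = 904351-748078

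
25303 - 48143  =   - 22840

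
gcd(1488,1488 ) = 1488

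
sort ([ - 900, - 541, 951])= [-900 ,-541, 951]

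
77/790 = 77/790= 0.10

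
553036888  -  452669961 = 100366927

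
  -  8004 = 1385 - 9389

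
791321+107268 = 898589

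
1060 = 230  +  830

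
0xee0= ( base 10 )3808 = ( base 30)46s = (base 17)d30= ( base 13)196c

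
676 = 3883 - 3207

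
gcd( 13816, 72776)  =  88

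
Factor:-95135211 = - 3^2*41^1*311^1*829^1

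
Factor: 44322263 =37^1*229^1*5231^1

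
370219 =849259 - 479040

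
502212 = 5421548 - 4919336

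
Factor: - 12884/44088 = - 3221/11022 = - 2^( - 1 )*3^( - 1 )*11^( - 1 )*167^ (-1 )*3221^1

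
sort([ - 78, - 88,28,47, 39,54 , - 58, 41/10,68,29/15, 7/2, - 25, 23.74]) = [ - 88, - 78, - 58, - 25,  29/15, 7/2,  41/10 , 23.74,  28,  39  ,  47,54,68]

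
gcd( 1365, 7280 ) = 455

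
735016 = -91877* ( - 8) 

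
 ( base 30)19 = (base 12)33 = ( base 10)39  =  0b100111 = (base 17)25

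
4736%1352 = 680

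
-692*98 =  - 67816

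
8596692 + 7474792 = 16071484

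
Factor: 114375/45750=2^(-1) *5^1 = 5/2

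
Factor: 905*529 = 5^1 * 23^2 * 181^1 = 478745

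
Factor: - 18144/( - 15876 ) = 8/7 = 2^3 * 7^( - 1) 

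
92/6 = 46/3 =15.33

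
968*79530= 76985040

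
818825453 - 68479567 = 750345886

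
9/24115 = 9/24115 = 0.00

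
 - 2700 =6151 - 8851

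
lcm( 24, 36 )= 72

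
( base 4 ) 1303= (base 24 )4j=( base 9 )137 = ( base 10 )115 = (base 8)163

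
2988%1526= 1462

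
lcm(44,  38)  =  836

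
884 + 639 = 1523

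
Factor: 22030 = 2^1*5^1*2203^1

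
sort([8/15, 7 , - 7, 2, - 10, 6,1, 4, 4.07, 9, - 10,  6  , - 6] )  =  [ - 10 , - 10, - 7,-6, 8/15,  1,2,4,4.07,6,6  ,  7,9 ]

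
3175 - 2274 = 901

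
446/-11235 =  - 446/11235= - 0.04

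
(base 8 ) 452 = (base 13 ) 19c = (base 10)298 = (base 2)100101010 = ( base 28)ai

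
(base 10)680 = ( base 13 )404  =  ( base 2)1010101000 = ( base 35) JF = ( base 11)569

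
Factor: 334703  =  197^1 * 1699^1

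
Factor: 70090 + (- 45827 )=24263= 19^1 * 1277^1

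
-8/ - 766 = 4/383= 0.01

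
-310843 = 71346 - 382189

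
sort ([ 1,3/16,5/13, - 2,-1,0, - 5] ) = [ - 5, - 2, - 1,0,3/16 , 5/13,1] 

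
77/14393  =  77/14393 = 0.01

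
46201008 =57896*798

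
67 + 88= 155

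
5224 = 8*653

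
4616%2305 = 6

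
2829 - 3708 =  - 879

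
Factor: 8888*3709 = 32965592  =  2^3*11^1*101^1*3709^1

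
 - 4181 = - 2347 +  - 1834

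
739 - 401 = 338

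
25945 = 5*5189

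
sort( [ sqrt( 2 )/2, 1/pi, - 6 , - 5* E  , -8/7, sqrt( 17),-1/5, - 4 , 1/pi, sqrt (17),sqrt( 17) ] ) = [ - 5*E,-6, - 4, - 8/7, - 1/5,1/pi  ,  1/pi,sqrt( 2) /2 , sqrt(17), sqrt( 17), sqrt( 17) ]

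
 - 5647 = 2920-8567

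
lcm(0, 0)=0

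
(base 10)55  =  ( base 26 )23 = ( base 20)2F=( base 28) 1r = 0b110111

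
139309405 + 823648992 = 962958397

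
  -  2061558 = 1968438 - 4029996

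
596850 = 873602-276752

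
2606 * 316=823496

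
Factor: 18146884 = 2^2 * 7^1*739^1*877^1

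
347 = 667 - 320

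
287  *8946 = 2567502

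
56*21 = 1176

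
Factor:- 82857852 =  - 2^2*3^2*7^1*11^1* 71^1*421^1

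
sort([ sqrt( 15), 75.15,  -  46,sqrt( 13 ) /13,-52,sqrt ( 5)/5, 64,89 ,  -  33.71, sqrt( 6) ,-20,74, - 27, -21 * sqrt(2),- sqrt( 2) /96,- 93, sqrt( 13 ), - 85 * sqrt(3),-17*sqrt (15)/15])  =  [ - 85*sqrt ( 3), - 93,- 52, - 46,- 33.71,-21*sqrt(2 ),-27 , - 20, - 17*sqrt(15 )/15,- sqrt ( 2) /96,sqrt ( 13)/13,sqrt( 5)/5,sqrt ( 6 ),sqrt (13), sqrt( 15),64,74,75.15,89] 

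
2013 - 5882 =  - 3869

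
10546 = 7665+2881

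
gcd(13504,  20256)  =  6752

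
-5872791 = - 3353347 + - 2519444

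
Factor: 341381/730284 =2^(-2)*3^( - 1)*19^( -1)*337^1*1013^1*3203^( - 1 )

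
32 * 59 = 1888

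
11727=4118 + 7609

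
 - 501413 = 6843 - 508256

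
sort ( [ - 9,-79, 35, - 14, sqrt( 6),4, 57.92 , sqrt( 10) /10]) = [-79, - 14, - 9 , sqrt(10)/10, sqrt(6),4, 35,57.92] 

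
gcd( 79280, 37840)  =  80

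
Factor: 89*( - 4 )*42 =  - 14952 = - 2^3*3^1*7^1*89^1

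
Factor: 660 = 2^2*3^1*5^1*11^1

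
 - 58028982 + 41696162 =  - 16332820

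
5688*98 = 557424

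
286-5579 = - 5293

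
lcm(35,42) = 210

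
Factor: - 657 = -3^2*73^1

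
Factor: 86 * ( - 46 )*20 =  - 79120 = - 2^4*5^1*23^1*43^1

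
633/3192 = 211/1064=0.20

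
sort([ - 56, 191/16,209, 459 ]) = [ - 56,191/16, 209, 459]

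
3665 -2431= 1234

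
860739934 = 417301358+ 443438576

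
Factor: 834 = 2^1*3^1 * 139^1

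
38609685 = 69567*555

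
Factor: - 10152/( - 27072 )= 3/8 = 2^(-3)  *3^1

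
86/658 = 43/329 = 0.13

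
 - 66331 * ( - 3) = 198993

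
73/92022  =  73/92022= 0.00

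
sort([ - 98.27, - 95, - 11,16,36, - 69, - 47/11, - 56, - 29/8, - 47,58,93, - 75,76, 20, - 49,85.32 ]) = [-98.27, - 95,-75,  -  69, - 56, - 49,-47, - 11, - 47/11,  -  29/8,16 , 20, 36,  58,76,85.32, 93]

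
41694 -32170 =9524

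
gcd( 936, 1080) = 72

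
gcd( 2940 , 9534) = 42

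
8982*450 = 4041900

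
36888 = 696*53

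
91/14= 13/2= 6.50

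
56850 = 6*9475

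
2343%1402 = 941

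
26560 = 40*664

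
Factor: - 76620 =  - 2^2*3^1*5^1 * 1277^1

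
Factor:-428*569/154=- 2^1*7^( - 1)*11^(-1)*107^1*569^1 = -121766/77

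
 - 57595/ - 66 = 57595/66 = 872.65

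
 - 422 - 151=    - 573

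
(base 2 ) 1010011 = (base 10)83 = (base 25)38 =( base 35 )2D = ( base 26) 35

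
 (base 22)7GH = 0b111010101101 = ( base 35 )32C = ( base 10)3757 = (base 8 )7255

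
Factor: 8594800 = 2^4*5^2 * 21487^1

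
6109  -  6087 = 22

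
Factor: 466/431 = 2^1*233^1*431^ ( - 1)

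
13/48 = 13/48  =  0.27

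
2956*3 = 8868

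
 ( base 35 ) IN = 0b1010001101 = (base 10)653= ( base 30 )ln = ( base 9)805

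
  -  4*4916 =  - 19664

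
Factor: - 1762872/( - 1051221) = 587624/350407 = 2^3*29^( - 1 )*43^(  -  1)*281^( - 1)*73453^1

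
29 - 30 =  -1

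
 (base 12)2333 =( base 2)111101010111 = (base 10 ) 3927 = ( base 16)f57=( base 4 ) 331113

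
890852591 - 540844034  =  350008557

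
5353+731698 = 737051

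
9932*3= 29796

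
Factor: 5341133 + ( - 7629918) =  - 2288785 = - 5^1 * 457757^1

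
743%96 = 71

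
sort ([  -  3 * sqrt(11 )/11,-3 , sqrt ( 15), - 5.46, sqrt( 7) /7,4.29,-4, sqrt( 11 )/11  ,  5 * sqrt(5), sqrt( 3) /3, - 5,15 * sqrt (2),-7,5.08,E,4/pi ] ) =[-7,- 5.46, -5, - 4,  -  3,-3 *sqrt (11 ) /11,sqrt( 11)/11, sqrt( 7) /7,sqrt(3)/3,4/pi, E,sqrt( 15 ),4.29 , 5.08, 5*sqrt(5) , 15 * sqrt( 2) ]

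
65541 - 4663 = 60878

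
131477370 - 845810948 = - 714333578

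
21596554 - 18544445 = 3052109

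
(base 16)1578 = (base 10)5496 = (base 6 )41240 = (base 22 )b7i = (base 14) 2008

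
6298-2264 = 4034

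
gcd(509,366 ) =1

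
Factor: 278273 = 17^1*16369^1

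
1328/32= 83/2 = 41.50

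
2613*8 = 20904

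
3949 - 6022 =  - 2073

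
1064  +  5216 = 6280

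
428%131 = 35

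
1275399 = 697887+577512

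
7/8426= 7/8426=0.00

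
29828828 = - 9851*( -3028 ) 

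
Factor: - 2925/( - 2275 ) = 3^2*7^( -1) = 9/7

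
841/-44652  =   - 841/44652  =  -0.02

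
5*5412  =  27060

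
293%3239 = 293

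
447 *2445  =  1092915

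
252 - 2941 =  - 2689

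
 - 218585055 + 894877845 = 676292790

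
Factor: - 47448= -2^3 * 3^2 * 659^1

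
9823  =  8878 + 945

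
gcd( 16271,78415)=1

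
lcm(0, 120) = 0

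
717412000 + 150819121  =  868231121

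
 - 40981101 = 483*( - 84847 ) 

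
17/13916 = 17/13916= 0.00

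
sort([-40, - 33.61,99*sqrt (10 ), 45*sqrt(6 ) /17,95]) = [ -40,-33.61,45 * sqrt ( 6 ) /17,95,99*sqrt(10)]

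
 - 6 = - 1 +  - 5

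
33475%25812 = 7663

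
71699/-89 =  - 806+35/89= - 805.61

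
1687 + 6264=7951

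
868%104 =36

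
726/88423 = 726/88423 = 0.01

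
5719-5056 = 663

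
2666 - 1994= 672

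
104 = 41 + 63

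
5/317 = 5/317 = 0.02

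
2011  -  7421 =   -  5410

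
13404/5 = 2680 + 4/5 = 2680.80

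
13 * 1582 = 20566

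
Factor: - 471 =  - 3^1*157^1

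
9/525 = 3/175 = 0.02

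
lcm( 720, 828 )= 16560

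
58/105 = 58/105 = 0.55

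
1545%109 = 19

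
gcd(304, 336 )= 16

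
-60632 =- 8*7579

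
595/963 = 595/963=0.62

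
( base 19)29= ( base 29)1I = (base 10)47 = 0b101111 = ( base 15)32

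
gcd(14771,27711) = 1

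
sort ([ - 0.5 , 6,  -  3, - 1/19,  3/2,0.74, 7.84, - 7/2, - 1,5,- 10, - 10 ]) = [ - 10, - 10, - 7/2, - 3,-1,-0.5,- 1/19 , 0.74,3/2, 5,6,7.84 ]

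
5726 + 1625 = 7351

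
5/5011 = 5/5011  =  0.00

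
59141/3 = 59141/3 = 19713.67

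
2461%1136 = 189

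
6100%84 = 52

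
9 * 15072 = 135648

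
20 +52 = 72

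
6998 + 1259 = 8257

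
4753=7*679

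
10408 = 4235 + 6173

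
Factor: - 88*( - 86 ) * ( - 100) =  - 2^6*5^2*11^1*43^1 = - 756800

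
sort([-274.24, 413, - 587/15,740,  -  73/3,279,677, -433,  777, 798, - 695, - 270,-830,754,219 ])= [ - 830, - 695, - 433, -274.24,-270,  -  587/15,  -  73/3,219,279 , 413,677,740 , 754,777, 798] 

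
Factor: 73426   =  2^1*36713^1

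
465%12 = 9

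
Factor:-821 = -821^1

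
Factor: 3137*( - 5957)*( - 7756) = 144937217404 = 2^2*7^2 *23^1*37^1*277^1*3137^1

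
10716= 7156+3560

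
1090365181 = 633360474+457004707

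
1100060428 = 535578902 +564481526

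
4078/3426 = 2039/1713 = 1.19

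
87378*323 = 28223094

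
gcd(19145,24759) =7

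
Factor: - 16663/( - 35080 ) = 19/40  =  2^( - 3)*5^(-1 )*19^1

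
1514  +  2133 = 3647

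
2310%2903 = 2310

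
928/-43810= - 464/21905= - 0.02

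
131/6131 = 131/6131 =0.02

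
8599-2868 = 5731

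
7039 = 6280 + 759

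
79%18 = 7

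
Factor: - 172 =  - 2^2*43^1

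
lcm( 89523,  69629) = 626661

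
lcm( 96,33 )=1056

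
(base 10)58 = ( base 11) 53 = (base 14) 42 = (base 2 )111010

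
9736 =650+9086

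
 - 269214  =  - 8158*33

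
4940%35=5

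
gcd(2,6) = 2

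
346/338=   173/169 = 1.02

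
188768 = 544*347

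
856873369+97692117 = 954565486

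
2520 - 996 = 1524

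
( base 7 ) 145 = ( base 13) 64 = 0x52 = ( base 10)82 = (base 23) 3d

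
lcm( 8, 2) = 8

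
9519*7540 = 71773260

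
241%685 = 241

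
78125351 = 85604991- 7479640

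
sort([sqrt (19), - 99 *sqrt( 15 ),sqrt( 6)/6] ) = [ - 99 *sqrt(15 ),sqrt(6 ) /6, sqrt( 19 )]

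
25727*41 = 1054807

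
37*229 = 8473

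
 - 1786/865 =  - 3 + 809/865 = -2.06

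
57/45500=57/45500 = 0.00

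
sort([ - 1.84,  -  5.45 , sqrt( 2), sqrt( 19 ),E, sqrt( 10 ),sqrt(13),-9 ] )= [ - 9, - 5.45,  -  1.84, sqrt (2), E, sqrt( 10 ),sqrt( 13), sqrt( 19) ] 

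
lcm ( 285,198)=18810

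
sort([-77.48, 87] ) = [ - 77.48, 87]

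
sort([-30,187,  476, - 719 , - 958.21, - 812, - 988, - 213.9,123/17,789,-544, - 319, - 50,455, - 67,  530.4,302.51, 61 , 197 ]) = [ - 988, - 958.21, - 812, - 719, - 544, - 319,-213.9, - 67, - 50, - 30,123/17, 61, 187,197, 302.51 , 455,476,  530.4,789]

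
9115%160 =155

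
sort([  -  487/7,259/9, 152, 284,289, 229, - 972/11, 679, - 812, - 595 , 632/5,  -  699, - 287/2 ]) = [-812, - 699, - 595,  -  287/2, - 972/11 , - 487/7,  259/9,632/5, 152,229, 284,289, 679 ] 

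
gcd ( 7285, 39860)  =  5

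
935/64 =14 + 39/64 = 14.61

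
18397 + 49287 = 67684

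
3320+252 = 3572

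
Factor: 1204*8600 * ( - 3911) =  - 40496058400 = - 2^5*5^2*7^1*43^2*3911^1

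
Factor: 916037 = 61^1*15017^1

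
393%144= 105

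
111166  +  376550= 487716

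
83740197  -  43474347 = 40265850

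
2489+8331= 10820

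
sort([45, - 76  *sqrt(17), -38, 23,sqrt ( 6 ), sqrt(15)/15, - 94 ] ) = [ - 76*sqrt( 17),  -  94, - 38,sqrt(15 ) /15,sqrt(6), 23,45 ] 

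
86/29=2 + 28/29 = 2.97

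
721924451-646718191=75206260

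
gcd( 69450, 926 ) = 926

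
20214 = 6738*3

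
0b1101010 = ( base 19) 5b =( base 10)106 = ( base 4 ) 1222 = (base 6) 254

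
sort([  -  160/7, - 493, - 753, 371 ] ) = [ - 753,- 493, -160/7, 371]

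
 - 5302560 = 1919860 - 7222420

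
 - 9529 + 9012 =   -  517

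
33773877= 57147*591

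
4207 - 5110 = - 903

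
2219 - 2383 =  - 164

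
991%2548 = 991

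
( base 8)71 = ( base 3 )2010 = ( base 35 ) 1M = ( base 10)57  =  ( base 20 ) 2h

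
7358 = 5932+1426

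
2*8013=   16026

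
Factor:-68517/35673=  - 993/517 =-3^1*11^( - 1)*47^(  -  1)*331^1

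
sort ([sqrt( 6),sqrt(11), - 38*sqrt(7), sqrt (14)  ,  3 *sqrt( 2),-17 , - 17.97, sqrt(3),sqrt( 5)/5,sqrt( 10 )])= [ - 38*sqrt(7), - 17.97, - 17,  sqrt( 5)/5, sqrt( 3), sqrt( 6),sqrt(10),sqrt ( 11), sqrt( 14), 3*sqrt( 2 )] 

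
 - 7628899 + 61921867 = 54292968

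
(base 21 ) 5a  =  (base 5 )430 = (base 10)115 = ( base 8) 163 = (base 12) 97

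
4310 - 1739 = 2571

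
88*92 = 8096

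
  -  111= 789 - 900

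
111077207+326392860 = 437470067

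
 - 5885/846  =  -7 + 37/846= - 6.96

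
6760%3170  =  420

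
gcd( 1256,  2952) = 8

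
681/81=227/27 =8.41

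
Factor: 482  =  2^1*241^1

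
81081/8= 10135 + 1/8 = 10135.12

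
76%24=4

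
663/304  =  663/304 =2.18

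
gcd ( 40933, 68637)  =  1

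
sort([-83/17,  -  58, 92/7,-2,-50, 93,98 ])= [ - 58,-50, - 83/17, - 2,92/7, 93, 98]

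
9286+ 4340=13626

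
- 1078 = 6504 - 7582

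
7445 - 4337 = 3108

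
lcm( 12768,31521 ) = 1008672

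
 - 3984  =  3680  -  7664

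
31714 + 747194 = 778908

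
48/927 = 16/309=0.05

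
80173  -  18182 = 61991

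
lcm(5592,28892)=173352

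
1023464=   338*3028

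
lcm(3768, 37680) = 37680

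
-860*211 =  -181460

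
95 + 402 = 497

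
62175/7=8882 + 1/7 = 8882.14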